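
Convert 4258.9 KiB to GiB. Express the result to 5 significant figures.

0.0040616 GiB

1 KiB = 9.53674e-7 gibibytes.
So 4258.9 × 9.53674e-7 ≈ 0.0040616 GiB.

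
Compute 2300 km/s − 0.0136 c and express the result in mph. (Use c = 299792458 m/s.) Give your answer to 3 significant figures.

-3.98e+6 mph

2300 km/s = 5.14495e+6 mph and 0.0136 c = 9.12039e+6 mph.
5.14495e+6 − 9.12039e+6 ≈ -3.98e+6 mph.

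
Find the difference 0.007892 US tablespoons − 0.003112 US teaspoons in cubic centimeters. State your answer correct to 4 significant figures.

0.1014 cubic centimeters

0.007892 US tbsp = 0.116697 cm³ and 0.003112 US tsp = 0.0153388 cm³.
0.116697 − 0.0153388 ≈ 0.1014 cm³.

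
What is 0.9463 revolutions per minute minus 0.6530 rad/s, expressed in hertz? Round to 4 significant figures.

-0.08816 hertz

0.9463 rpm = 0.0157717 Hz and 0.6530 rad/s = 0.103928 Hz.
0.0157717 − 0.103928 ≈ -0.08816 Hz.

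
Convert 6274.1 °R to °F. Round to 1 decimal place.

°R = °F + 459.67.
Applying the formula gives 5814.4 °F.

5814.4 degrees Fahrenheit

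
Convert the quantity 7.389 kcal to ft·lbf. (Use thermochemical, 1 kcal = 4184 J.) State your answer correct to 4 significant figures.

22800 ft·lbf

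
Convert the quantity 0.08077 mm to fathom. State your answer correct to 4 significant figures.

1 mm = 0.000546807 fathoms.
Thus 0.08077 × 0.000546807 ≈ 4.417e-5 fathom.

4.417e-5 fathom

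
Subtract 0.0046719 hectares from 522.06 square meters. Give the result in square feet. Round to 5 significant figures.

522.06 m² = 5619.41 ft² and 0.0046719 ha = 502.879 ft².
5619.41 − 502.879 ≈ 5116.5 ft².

5116.5 ft²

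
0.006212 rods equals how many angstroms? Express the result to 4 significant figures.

3.124 × 10^8 Å

1 rod = 5.02920 × 10^10 angstroms.
Thus 0.006212 × 5.02920 × 10^10 ≈ 3.124 × 10^8 Å.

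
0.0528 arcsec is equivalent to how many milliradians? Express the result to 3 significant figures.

0.000256 milliradians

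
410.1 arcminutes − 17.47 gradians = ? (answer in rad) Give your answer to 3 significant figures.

-0.155 rad

410.1 arcmin = 0.119293 rad and 17.47 grad = 0.274418 rad.
0.119293 − 0.274418 ≈ -0.155 rad.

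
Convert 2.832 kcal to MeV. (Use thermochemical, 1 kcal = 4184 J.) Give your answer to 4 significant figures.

1 kcal = 2.61145e+16 MeV.
Then 2.832 × 2.61145e+16 ≈ 7.396e+16 MeV.

7.396e+16 MeV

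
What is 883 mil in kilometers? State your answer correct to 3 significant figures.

1 mil = 2.54000 × 10^-8 kilometers.
So 883 × 2.54000 × 10^-8 ≈ 2.24 × 10^-5 km.

2.24 × 10^-5 kilometers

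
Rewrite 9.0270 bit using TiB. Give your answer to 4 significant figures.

1.026e-12 TiB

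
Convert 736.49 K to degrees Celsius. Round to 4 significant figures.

463.3 degrees Celsius

K = °C + 273.15.
Applying the formula gives 463.3 °C.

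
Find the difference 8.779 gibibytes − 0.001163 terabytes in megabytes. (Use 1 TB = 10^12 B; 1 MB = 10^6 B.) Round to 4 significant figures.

8.779 GiB = 9426.38 MB and 0.001163 TB = 1163.00 MB.
9426.38 − 1163.00 ≈ 8263 MB.

8263 megabytes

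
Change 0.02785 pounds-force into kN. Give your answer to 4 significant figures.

0.0001239 kN

1 lbf = 0.00444822 kilonewtons.
So 0.02785 × 0.00444822 ≈ 0.0001239 kN.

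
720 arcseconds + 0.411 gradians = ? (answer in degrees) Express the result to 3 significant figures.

720 arcsec = 0.200000 ° and 0.411 grad = 0.369900 °.
0.200000 + 0.369900 ≈ 0.570 °.

0.570 °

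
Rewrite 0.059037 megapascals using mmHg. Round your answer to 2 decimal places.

1 megapascal = 7500.62 mmHg.
0.059037 × 7500.62 ≈ 442.81 mmHg.

442.81 mmHg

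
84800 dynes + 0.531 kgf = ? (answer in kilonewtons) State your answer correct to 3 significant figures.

0.00606 kilonewtons

84800 dyn = 0.000848000 kN and 0.531 kgf = 0.00520733 kN.
0.000848000 + 0.00520733 ≈ 0.00606 kN.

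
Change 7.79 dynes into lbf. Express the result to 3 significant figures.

1 dyne = 2.24809 × 10^-6 pounds-force.
Thus 7.79 × 2.24809 × 10^-6 ≈ 1.75 × 10^-5 lbf.

1.75 × 10^-5 lbf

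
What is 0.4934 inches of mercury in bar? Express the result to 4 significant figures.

0.01671 bar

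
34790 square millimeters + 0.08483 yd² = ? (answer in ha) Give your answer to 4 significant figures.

1.057 × 10^-5 ha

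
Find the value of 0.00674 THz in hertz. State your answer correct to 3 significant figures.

6.74 × 10^9 Hz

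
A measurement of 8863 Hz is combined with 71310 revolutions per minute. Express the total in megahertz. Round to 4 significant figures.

0.01005 megahertz

8863 Hz = 0.00886300 MHz and 71310 rpm = 0.00118850 MHz.
0.00886300 + 0.00118850 ≈ 0.01005 MHz.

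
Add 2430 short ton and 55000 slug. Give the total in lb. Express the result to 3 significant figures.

6.63 × 10^6 pounds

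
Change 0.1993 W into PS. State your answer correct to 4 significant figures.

0.0002710 metric horsepower

1 watt = 0.00135962 metric horsepower.
So 0.1993 × 0.00135962 ≈ 0.0002710 PS.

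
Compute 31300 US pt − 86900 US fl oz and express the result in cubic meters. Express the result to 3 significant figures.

12.2 m³

31300 US pt = 14.8104 m³ and 86900 US fl oz = 2.56994 m³.
14.8104 − 2.56994 ≈ 12.2 m³.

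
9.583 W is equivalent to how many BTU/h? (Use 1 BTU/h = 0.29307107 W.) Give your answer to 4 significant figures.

1 watt = 3.41214 BTU/h.
Then 9.583 × 3.41214 ≈ 32.70 BTU/h.

32.70 BTU/h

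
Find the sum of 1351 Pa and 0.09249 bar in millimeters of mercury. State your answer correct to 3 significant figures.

1351 Pa = 10.1333 mmHg and 0.09249 bar = 69.3732 mmHg.
10.1333 + 69.3732 ≈ 79.5 mmHg.

79.5 millimeters of mercury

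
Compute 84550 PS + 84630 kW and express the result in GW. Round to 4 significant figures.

84550 PS = 0.0621864 GW and 84630 kW = 0.0846300 GW.
0.0621864 + 0.0846300 ≈ 0.1468 GW.

0.1468 GW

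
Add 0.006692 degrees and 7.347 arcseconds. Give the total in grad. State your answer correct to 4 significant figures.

0.009703 grad

0.006692 ° = 0.00743556 grad and 7.347 arcsec = 0.00226759 grad.
0.00743556 + 0.00226759 ≈ 0.009703 grad.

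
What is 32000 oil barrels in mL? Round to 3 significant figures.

5.09 × 10^9 milliliters

1 oil barrel = 158987 milliliters.
Thus 32000 × 158987 ≈ 5.09 × 10^9 mL.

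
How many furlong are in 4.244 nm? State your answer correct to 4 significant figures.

1 nm = 4.97097 × 10^-12 furlong.
So 4.244 × 4.97097 × 10^-12 ≈ 2.110 × 10^-11 furlong.

2.110 × 10^-11 furlongs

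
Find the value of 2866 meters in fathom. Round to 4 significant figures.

1 meter = 0.546807 fathom.
Then 2866 × 0.546807 ≈ 1567 fathom.

1567 fathom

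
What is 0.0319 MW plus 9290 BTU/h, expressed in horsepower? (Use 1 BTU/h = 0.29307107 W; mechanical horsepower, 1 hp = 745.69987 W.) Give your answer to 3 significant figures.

46.4 horsepower

0.0319 MW = 42.7786 hp and 9290 BTU/h = 3.65111 hp.
42.7786 + 3.65111 ≈ 46.4 hp.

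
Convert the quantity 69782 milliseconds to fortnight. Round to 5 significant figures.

5.7690 × 10^-5 fortnights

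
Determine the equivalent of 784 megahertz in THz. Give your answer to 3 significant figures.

0.000784 THz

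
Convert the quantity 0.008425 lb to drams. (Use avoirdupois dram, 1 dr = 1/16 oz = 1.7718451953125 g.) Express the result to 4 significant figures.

2.157 drams

1 pound = 256.000 drams.
0.008425 × 256.000 ≈ 2.157 dr.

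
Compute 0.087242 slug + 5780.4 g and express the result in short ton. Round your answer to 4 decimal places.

0.0078 short ton

0.087242 slug = 0.00140346 short ton and 5780.4 g = 0.00637180 short ton.
0.00140346 + 0.00637180 ≈ 0.0078 short ton.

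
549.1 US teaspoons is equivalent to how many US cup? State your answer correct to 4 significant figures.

1 US teaspoon = 0.0208333 US cup.
549.1 × 0.0208333 ≈ 11.44 US cup.

11.44 US cup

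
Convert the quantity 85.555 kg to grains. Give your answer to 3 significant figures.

1 kg = 15432.4 gr.
So 85.555 × 15432.4 ≈ 1.32e+6 gr.

1.32e+6 gr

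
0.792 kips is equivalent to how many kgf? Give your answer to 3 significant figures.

359 kilograms-force

1 kip = 453.592 kgf.
Then 0.792 × 453.592 ≈ 359 kgf.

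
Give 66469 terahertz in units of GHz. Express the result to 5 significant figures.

6.6469 × 10^7 GHz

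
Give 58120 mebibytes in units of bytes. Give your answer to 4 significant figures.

6.094 × 10^10 bytes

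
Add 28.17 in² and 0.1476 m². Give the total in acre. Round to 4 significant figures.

28.17 in² = 4.49093e-6 acre and 0.1476 m² = 3.64728e-5 acre.
4.49093e-6 + 3.64728e-5 ≈ 4.096e-5 acre.

4.096e-5 acres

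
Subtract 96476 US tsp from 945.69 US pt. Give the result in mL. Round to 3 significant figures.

945.69 US pt = 447478 mL and 96476 US tsp = 475523 mL.
447478 − 475523 ≈ -28000 mL.

-28000 mL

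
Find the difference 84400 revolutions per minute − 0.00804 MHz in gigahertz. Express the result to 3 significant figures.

-6.63e-6 GHz

84400 rpm = 1.40667e-6 GHz and 0.00804 MHz = 8.04000e-6 GHz.
1.40667e-6 − 8.04000e-6 ≈ -6.63e-6 GHz.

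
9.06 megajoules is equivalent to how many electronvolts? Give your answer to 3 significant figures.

5.65e+25 electronvolts

1 megajoule = 6.24151e+24 eV.
Then 9.06 × 6.24151e+24 ≈ 5.65e+25 eV.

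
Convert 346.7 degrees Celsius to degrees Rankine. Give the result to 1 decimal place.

°R = (°C + 273.15) × 9/5.
Applying the formula gives 1115.7 °R.

1115.7 °R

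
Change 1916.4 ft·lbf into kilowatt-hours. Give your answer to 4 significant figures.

0.0007217 kWh

1 ft·lbf = 3.76616e-7 kWh.
Then 1916.4 × 3.76616e-7 ≈ 0.0007217 kWh.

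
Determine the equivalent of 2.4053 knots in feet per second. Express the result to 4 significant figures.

4.060 ft/s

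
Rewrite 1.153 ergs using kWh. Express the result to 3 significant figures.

1 erg = 2.77778 × 10^-14 kilowatt-hours.
So 1.153 × 2.77778 × 10^-14 ≈ 3.20 × 10^-14 kWh.

3.20 × 10^-14 kilowatt-hours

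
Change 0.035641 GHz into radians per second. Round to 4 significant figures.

1 gigahertz = 6.28319e+9 rad/s.
0.035641 × 6.28319e+9 ≈ 2.239e+8 rad/s.

2.239e+8 rad/s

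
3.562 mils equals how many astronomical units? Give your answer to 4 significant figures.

6.048e-16 astronomical units

1 mil = 1.69789e-16 astronomical units.
Then 3.562 × 1.69789e-16 ≈ 6.048e-16 au.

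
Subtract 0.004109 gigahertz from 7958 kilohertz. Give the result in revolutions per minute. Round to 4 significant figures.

2.309e+8 revolutions per minute

7958 kHz = 4.77480e+8 rpm and 0.004109 GHz = 2.46540e+8 rpm.
4.77480e+8 − 2.46540e+8 ≈ 2.309e+8 rpm.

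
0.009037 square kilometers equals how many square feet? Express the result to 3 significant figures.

97300 ft²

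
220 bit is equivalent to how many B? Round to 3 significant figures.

27.5 B

1 bit = 0.125000 B.
Then 220 × 0.125000 ≈ 27.5 B.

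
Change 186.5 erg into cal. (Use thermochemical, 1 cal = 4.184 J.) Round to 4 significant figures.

1 erg = 2.39006 × 10^-8 cal.
186.5 × 2.39006 × 10^-8 ≈ 4.457 × 10^-6 cal.

4.457 × 10^-6 cal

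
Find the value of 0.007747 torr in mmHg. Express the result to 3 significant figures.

1 torr = 1.00000 mmHg.
Then 0.007747 × 1.00000 ≈ 0.00775 mmHg.

0.00775 millimeters of mercury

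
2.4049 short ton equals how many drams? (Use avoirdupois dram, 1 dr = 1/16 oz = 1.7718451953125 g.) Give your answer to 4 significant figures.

1.231e+6 dr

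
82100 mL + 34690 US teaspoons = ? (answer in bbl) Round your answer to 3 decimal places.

1.592 oil barrels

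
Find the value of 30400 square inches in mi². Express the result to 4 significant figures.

1 in² = 2.49098e-10 square miles.
Then 30400 × 2.49098e-10 ≈ 7.573e-6 mi².

7.573e-6 square miles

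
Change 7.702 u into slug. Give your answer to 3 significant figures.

1 atomic mass unit = 1.13783e-28 slug.
Thus 7.702 × 1.13783e-28 ≈ 8.76e-28 slug.

8.76e-28 slug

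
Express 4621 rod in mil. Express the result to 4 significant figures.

1 rod = 198000 mil.
4621 × 198000 ≈ 9.150 × 10^8 mil.

9.150 × 10^8 mil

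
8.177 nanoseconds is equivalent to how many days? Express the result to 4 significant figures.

9.464e-14 d

1 ns = 1.15741e-14 d.
8.177 × 1.15741e-14 ≈ 9.464e-14 d.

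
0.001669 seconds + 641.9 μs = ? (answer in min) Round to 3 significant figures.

0.001669 s = 2.78167 × 10^-5 min and 641.9 μs = 1.06983 × 10^-5 min.
2.78167 × 10^-5 + 1.06983 × 10^-5 ≈ 3.85 × 10^-5 min.

3.85 × 10^-5 minutes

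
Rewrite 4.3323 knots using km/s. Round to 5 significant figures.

0.0022287 km/s

1 knot = 0.000514444 kilometers per second.
4.3323 × 0.000514444 ≈ 0.0022287 km/s.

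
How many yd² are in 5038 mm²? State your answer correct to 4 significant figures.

0.006025 yd²

1 square millimeter = 1.19599e-6 square yards.
Then 5038 × 1.19599e-6 ≈ 0.006025 yd².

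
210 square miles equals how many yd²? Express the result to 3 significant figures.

6.50e+8 square yards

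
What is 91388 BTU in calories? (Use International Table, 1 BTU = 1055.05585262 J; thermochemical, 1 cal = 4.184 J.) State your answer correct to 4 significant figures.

2.304e+7 cal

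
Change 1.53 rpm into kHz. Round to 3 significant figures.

1 rpm = 1.66667 × 10^-5 kHz.
So 1.53 × 1.66667 × 10^-5 ≈ 2.55 × 10^-5 kHz.

2.55 × 10^-5 kilohertz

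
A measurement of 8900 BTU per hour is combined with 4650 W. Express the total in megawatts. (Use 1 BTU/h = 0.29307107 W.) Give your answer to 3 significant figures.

0.00726 MW

8900 BTU/h = 0.00260833 MW and 4650 W = 0.00465000 MW.
0.00260833 + 0.00465000 ≈ 0.00726 MW.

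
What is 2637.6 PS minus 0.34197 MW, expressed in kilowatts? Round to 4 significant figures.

1598 kilowatts

2637.6 PS = 1939.95 kW and 0.34197 MW = 341.970 kW.
1939.95 − 341.970 ≈ 1598 kW.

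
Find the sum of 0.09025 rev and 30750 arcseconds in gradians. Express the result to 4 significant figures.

45.59 grad

0.09025 rev = 36.1000 grad and 30750 arcsec = 9.49074 grad.
36.1000 + 9.49074 ≈ 45.59 grad.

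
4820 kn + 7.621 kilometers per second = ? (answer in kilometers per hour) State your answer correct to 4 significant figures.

4820 kn = 8926.64 km/h and 7.621 km/s = 27435.6 km/h.
8926.64 + 27435.6 ≈ 36360 km/h.

36360 km/h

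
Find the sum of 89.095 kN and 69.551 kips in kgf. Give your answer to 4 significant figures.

40630 kgf

89.095 kN = 9085.16 kgf and 69.551 kip = 31547.8 kgf.
9085.16 + 31547.8 ≈ 40630 kgf.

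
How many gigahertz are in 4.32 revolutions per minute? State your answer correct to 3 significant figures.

1 rpm = 1.66667e-11 GHz.
4.32 × 1.66667e-11 ≈ 7.20e-11 GHz.

7.20e-11 GHz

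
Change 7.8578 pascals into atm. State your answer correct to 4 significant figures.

1 pascal = 9.86923 × 10^-6 atmospheres.
Thus 7.8578 × 9.86923 × 10^-6 ≈ 7.755 × 10^-5 atm.

7.755 × 10^-5 atm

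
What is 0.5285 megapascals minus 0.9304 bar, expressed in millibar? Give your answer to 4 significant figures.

0.5285 MPa = 5285.00 mbar and 0.9304 bar = 930.400 mbar.
5285.00 − 930.400 ≈ 4355 mbar.

4355 mbar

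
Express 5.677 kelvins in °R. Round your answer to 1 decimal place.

10.2 °R

°R = K × 9/5.
Applying the formula gives 10.2 °R.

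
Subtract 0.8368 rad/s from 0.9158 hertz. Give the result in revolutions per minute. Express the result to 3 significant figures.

47.0 rpm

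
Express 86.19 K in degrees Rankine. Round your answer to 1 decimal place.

155.1 °R

°R = K × 9/5.
Applying the formula gives 155.1 °R.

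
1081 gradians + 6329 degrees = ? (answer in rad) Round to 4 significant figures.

127.4 rad

1081 grad = 16.9803 rad and 6329 ° = 110.462 rad.
16.9803 + 110.462 ≈ 127.4 rad.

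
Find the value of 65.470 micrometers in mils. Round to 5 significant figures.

2.5776 mil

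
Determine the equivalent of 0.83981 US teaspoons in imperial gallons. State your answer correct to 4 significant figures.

1 US teaspoon = 0.00108421 imp gal.
0.83981 × 0.00108421 ≈ 0.0009105 imp gal.

0.0009105 imp gal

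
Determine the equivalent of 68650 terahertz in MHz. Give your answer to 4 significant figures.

6.865e+10 MHz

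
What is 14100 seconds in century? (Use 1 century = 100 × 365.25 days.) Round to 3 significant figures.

1 s = 3.16881 × 10^-10 century.
Then 14100 × 3.16881 × 10^-10 ≈ 4.47 × 10^-6 century.

4.47 × 10^-6 century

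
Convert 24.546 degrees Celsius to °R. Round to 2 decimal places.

535.85 degrees Rankine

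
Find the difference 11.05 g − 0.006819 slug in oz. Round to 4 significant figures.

-3.121 oz

11.05 g = 0.389777 oz and 0.006819 slug = 3.51032 oz.
0.389777 − 3.51032 ≈ -3.121 oz.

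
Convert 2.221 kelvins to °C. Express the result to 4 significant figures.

-270.9 °C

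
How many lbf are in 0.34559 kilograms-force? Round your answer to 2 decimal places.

0.76 lbf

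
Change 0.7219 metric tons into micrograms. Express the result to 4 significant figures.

7.219 × 10^11 μg

1 t = 1.00000 × 10^12 micrograms.
Thus 0.7219 × 1.00000 × 10^12 ≈ 7.219 × 10^11 μg.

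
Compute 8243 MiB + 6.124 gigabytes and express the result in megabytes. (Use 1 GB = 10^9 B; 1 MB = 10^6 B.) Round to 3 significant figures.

8243 MiB = 8643.41 MB and 6.124 GB = 6124.00 MB.
8643.41 + 6124.00 ≈ 14800 MB.

14800 MB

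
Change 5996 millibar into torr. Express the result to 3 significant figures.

4500 torr

1 millibar = 0.750062 torr.
So 5996 × 0.750062 ≈ 4500 torr.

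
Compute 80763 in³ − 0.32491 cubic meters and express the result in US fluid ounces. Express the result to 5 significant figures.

33765 US fl oz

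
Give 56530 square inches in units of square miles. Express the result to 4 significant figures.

1.408e-5 square miles

1 in² = 2.49098e-10 square miles.
Thus 56530 × 2.49098e-10 ≈ 1.408e-5 mi².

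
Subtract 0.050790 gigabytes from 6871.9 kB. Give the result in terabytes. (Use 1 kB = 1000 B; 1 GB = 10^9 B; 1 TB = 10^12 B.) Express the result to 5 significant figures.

-4.3918 × 10^-5 TB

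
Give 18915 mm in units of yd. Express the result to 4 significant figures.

1 mm = 0.00109361 yd.
18915 × 0.00109361 ≈ 20.69 yd.

20.69 yd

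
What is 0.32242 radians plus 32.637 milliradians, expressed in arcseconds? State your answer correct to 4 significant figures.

0.32242 rad = 66503.9 arcsec and 32.637 mrad = 6731.86 arcsec.
66503.9 + 6731.86 ≈ 73240 arcsec.

73240 arcsec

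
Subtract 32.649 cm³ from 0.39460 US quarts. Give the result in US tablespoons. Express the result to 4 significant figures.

23.05 US tbsp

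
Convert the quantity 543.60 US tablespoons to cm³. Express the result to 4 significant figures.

8038 cubic centimeters

1 US tablespoon = 14.7868 cm³.
Thus 543.60 × 14.7868 ≈ 8038 cm³.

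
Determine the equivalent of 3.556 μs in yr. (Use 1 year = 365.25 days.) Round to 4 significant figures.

1.127 × 10^-13 yr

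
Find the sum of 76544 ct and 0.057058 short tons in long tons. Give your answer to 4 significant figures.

0.06601 long tons

76544 ct = 0.0150670 long ton and 0.057058 short ton = 0.0509446 long ton.
0.0150670 + 0.0509446 ≈ 0.06601 long ton.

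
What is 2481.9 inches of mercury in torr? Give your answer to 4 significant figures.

1 inch of mercury = 25.4000 torr.
2481.9 × 25.4000 ≈ 63040 torr.

63040 torr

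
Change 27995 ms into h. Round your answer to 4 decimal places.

1 millisecond = 2.77778 × 10^-7 h.
Thus 27995 × 2.77778 × 10^-7 ≈ 0.0078 h.

0.0078 hours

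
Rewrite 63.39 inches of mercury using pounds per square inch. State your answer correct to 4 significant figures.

1 inHg = 0.491154 psi.
Then 63.39 × 0.491154 ≈ 31.13 psi.

31.13 psi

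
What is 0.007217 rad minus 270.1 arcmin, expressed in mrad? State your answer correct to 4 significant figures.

-71.35 mrad

0.007217 rad = 7.21700 mrad and 270.1 arcmin = 78.5689 mrad.
7.21700 − 78.5689 ≈ -71.35 mrad.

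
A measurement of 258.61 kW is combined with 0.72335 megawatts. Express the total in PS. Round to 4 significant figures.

258.61 kW = 351.612 PS and 0.72335 MW = 983.482 PS.
351.612 + 983.482 ≈ 1335 PS.

1335 PS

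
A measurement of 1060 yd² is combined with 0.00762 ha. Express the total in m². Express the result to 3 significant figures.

1060 yd² = 886.295 m² and 0.00762 ha = 76.2000 m².
886.295 + 76.2000 ≈ 962 m².

962 square meters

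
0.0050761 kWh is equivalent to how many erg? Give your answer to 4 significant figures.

1.827 × 10^11 erg

1 kWh = 3.60000 × 10^13 erg.
0.0050761 × 3.60000 × 10^13 ≈ 1.827 × 10^11 erg.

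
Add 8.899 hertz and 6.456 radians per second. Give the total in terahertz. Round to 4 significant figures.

8.899 Hz = 8.899000e-12 THz and 6.456 rad/s = 1.027504e-12 THz.
8.899000e-12 + 1.027504e-12 ≈ 9.927e-12 THz.

9.927e-12 terahertz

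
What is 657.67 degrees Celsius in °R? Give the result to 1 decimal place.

1675.5 °R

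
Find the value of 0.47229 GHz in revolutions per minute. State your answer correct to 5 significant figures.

2.8337e+10 rpm

1 gigahertz = 6.00000e+10 revolutions per minute.
So 0.47229 × 6.00000e+10 ≈ 2.8337e+10 rpm.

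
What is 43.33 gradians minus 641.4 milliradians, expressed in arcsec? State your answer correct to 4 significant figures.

43.33 grad = 140389 arcsec and 641.4 mrad = 132298 arcsec.
140389 − 132298 ≈ 8091 arcsec.

8091 arcsec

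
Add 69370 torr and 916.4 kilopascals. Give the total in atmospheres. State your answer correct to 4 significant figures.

100.3 atm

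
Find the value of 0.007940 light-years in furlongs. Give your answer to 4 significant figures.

3.734e+11 furlongs

1 light-year = 4.70290e+13 furlongs.
0.007940 × 4.70290e+13 ≈ 3.734e+11 furlong.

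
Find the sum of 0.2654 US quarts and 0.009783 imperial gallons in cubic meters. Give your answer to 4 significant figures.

0.0002956 m³

0.2654 US qt = 0.000251162 m³ and 0.009783 imp gal = 4.44744 × 10^-5 m³.
0.000251162 + 4.44744 × 10^-5 ≈ 0.0002956 m³.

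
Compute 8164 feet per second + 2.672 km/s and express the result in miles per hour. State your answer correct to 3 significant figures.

8164 ft/s = 5566.36 mph and 2.672 km/s = 5977.09 mph.
5566.36 + 5977.09 ≈ 11500 mph.

11500 mph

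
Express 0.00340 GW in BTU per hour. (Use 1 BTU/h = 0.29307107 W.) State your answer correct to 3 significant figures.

1.16 × 10^7 BTU per hour

1 gigawatt = 3.41214 × 10^9 BTU per hour.
Then 0.00340 × 3.41214 × 10^9 ≈ 1.16 × 10^7 BTU/h.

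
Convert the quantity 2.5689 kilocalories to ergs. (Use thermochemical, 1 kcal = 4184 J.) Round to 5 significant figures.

1 kcal = 4.18400e+10 ergs.
So 2.5689 × 4.18400e+10 ≈ 1.0748e+11 erg.

1.0748e+11 erg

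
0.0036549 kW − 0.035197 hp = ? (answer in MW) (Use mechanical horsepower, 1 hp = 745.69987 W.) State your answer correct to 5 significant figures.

-2.2591 × 10^-5 megawatts

0.0036549 kW = 3.6549000 × 10^-6 MW and 0.035197 hp = 2.6246398 × 10^-5 MW.
3.6549000 × 10^-6 − 2.6246398 × 10^-5 ≈ -2.2591 × 10^-5 MW.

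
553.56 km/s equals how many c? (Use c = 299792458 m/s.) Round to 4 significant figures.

1 kilometer per second = 3.33564e-6 times the speed of light.
553.56 × 3.33564e-6 ≈ 0.001846 c.

0.001846 c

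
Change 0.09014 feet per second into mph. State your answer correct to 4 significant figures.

0.06146 mph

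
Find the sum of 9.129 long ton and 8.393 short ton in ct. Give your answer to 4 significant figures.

8.445 × 10^7 ct

9.129 long ton = 4.63775 × 10^7 ct and 8.393 short ton = 3.80700 × 10^7 ct.
4.63775 × 10^7 + 3.80700 × 10^7 ≈ 8.445 × 10^7 ct.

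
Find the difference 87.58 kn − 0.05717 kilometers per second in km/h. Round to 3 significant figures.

-43.6 km/h

87.58 kn = 162.198 km/h and 0.05717 km/s = 205.812 km/h.
162.198 − 205.812 ≈ -43.6 km/h.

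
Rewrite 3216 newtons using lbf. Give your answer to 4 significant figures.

723.0 lbf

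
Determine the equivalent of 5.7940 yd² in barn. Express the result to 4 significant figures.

4.845e+28 barn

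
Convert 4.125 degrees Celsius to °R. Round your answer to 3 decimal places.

499.095 °R

°R = (°C + 273.15) × 9/5.
Applying the formula gives 499.095 °R.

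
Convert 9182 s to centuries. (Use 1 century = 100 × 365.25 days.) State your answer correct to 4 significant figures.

1 second = 3.16881 × 10^-10 century.
Thus 9182 × 3.16881 × 10^-10 ≈ 2.910 × 10^-6 century.

2.910 × 10^-6 centuries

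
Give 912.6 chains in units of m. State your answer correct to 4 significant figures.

18360 m

1 chain = 20.1168 m.
So 912.6 × 20.1168 ≈ 18360 m.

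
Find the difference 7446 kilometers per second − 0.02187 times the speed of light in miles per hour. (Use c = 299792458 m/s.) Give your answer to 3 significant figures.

1.99 × 10^6 miles per hour

7446 km/s = 1.66562 × 10^7 mph and 0.02187 c = 1.46664 × 10^7 mph.
1.66562 × 10^7 − 1.46664 × 10^7 ≈ 1.99 × 10^6 mph.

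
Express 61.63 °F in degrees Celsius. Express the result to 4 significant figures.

°C = (°F − 32) × 5/9.
Applying the formula gives 16.46 °C.

16.46 °C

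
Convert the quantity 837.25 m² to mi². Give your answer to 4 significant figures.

1 m² = 3.86102 × 10^-7 mi².
837.25 × 3.86102 × 10^-7 ≈ 0.0003233 mi².

0.0003233 square miles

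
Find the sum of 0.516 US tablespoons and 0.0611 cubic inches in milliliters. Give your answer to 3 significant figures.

0.516 US tbsp = 7.62997 mL and 0.0611 in³ = 1.00125 mL.
7.62997 + 1.00125 ≈ 8.63 mL.

8.63 milliliters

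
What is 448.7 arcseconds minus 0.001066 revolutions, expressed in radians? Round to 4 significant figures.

-0.004523 radians

448.7 arcsec = 0.00217536 rad and 0.001066 rev = 0.00669788 rad.
0.00217536 − 0.00669788 ≈ -0.004523 rad.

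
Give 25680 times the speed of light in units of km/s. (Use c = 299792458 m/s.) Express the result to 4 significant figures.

1 speed of light = 299792 km/s.
So 25680 × 299792 ≈ 7.699 × 10^9 km/s.

7.699 × 10^9 km/s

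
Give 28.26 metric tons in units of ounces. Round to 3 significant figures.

997000 oz

1 metric ton = 35274.0 oz.
So 28.26 × 35274.0 ≈ 997000 oz.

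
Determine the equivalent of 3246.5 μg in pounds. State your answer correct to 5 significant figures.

7.1573e-6 lb

1 μg = 2.20462e-9 pounds.
3246.5 × 2.20462e-9 ≈ 7.1573e-6 lb.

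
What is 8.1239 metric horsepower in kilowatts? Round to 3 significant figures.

5.98 kilowatts

1 PS = 0.735499 kilowatts.
8.1239 × 0.735499 ≈ 5.98 kW.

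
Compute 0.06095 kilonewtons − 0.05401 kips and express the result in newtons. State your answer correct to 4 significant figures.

0.06095 kN = 60.9500 N and 0.05401 kip = 240.248 N.
60.9500 − 240.248 ≈ -179.3 N.

-179.3 N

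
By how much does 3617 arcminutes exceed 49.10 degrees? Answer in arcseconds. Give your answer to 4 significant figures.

3617 arcmin = 217020 arcsec and 49.10 ° = 176760 arcsec.
217020 − 176760 ≈ 40260 arcsec.

40260 arcseconds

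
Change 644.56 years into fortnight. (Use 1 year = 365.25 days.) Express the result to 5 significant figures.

1 year = 26.0893 fortnights.
Then 644.56 × 26.0893 ≈ 16816 fortnight.

16816 fortnight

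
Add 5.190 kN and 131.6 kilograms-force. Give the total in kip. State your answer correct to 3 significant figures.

1.46 kip

5.190 kN = 1.16676 kip and 131.6 kgf = 0.290128 kip.
1.16676 + 0.290128 ≈ 1.46 kip.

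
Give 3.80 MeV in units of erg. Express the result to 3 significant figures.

1 megaelectronvolt = 1.60218 × 10^-6 erg.
So 3.80 × 1.60218 × 10^-6 ≈ 6.09 × 10^-6 erg.

6.09 × 10^-6 ergs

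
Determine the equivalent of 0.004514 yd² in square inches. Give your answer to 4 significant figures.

1 yd² = 1296.00 in².
So 0.004514 × 1296.00 ≈ 5.850 in².

5.850 in²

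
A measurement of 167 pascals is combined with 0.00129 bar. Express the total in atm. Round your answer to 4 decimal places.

167 Pa = 0.00164816 atm and 0.00129 bar = 0.00127313 atm.
0.00164816 + 0.00127313 ≈ 0.0029 atm.

0.0029 atmospheres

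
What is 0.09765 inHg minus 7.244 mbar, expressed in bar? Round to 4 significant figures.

0.09765 inHg = 0.00330681 bar and 7.244 mbar = 0.00724400 bar.
0.00330681 − 0.00724400 ≈ -0.003937 bar.

-0.003937 bar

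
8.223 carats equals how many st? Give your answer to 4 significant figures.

0.0002590 st

1 ct = 3.14946 × 10^-5 st.
8.223 × 3.14946 × 10^-5 ≈ 0.0002590 st.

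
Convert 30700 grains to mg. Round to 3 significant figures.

1 gr = 64.7989 milligrams.
Thus 30700 × 64.7989 ≈ 1.99 × 10^6 mg.

1.99 × 10^6 milligrams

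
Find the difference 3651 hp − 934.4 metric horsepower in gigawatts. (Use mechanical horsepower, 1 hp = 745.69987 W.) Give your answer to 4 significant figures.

0.002035 gigawatts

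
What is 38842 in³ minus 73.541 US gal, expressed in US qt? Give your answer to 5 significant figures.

378.42 US quarts

38842 in³ = 672.5887 US qt and 73.541 US gal = 294.1640 US qt.
672.5887 − 294.1640 ≈ 378.42 US qt.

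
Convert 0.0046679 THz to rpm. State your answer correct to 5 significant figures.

2.8007e+11 rpm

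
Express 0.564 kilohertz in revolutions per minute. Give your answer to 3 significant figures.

33800 rpm

1 kilohertz = 60000.0 rpm.
Then 0.564 × 60000.0 ≈ 33800 rpm.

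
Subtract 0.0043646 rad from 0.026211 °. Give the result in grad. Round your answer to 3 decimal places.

-0.249 gradians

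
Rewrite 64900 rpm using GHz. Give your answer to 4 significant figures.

1 revolution per minute = 1.66667e-11 gigahertz.
Thus 64900 × 1.66667e-11 ≈ 1.082e-6 GHz.

1.082e-6 gigahertz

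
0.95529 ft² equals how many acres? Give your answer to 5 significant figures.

2.1930e-5 acre

1 square foot = 2.29568e-5 acre.
Thus 0.95529 × 2.29568e-5 ≈ 2.1930e-5 acre.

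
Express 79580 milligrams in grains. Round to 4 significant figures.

1228 gr

1 mg = 0.0154324 gr.
Thus 79580 × 0.0154324 ≈ 1228 gr.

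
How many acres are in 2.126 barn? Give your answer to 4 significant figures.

5.253 × 10^-32 acre

1 barn = 2.47105 × 10^-32 acres.
Thus 2.126 × 2.47105 × 10^-32 ≈ 5.253 × 10^-32 acre.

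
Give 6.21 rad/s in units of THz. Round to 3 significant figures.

1 rad/s = 1.59155e-13 THz.
Thus 6.21 × 1.59155e-13 ≈ 9.88e-13 THz.

9.88e-13 THz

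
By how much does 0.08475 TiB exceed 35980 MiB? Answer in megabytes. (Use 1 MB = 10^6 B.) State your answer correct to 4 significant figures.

55460 MB

0.08475 TiB = 93183.6 MB and 35980 MiB = 37727.8 MB.
93183.6 − 37727.8 ≈ 55460 MB.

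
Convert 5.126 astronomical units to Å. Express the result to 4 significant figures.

1 astronomical unit = 1.49598 × 10^21 Å.
Then 5.126 × 1.49598 × 10^21 ≈ 7.668 × 10^21 Å.

7.668 × 10^21 Å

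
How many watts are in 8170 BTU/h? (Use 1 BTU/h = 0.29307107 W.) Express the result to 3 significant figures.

2390 watts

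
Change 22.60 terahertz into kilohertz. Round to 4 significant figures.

1 THz = 1.00000e+9 kHz.
So 22.60 × 1.00000e+9 ≈ 2.260e+10 kHz.

2.260e+10 kilohertz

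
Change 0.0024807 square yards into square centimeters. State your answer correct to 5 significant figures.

1 yd² = 8361.27 square centimeters.
So 0.0024807 × 8361.27 ≈ 20.742 cm².

20.742 square centimeters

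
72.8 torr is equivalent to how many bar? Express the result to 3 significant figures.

0.0971 bar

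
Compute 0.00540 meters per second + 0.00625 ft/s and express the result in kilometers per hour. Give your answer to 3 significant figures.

0.0263 km/h

0.00540 m/s = 0.0194400 km/h and 0.00625 ft/s = 0.00685800 km/h.
0.0194400 + 0.00685800 ≈ 0.0263 km/h.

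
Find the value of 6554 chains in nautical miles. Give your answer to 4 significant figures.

71.19 nautical miles

1 chain = 0.0108622 nmi.
Thus 6554 × 0.0108622 ≈ 71.19 nmi.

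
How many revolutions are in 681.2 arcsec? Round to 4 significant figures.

0.0005256 rev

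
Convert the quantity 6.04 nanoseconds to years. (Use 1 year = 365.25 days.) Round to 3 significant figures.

1 nanosecond = 3.16881 × 10^-17 years.
So 6.04 × 3.16881 × 10^-17 ≈ 1.91 × 10^-16 yr.

1.91 × 10^-16 yr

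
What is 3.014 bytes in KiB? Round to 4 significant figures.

1 B = 0.0009765625 KiB.
So 3.014 × 0.0009765625 ≈ 0.002943 KiB.

0.002943 KiB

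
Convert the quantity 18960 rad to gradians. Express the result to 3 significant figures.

1.21e+6 grad

1 radian = 63.6620 grad.
18960 × 63.6620 ≈ 1.21e+6 grad.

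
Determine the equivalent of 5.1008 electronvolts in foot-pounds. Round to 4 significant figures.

1 eV = 1.18170 × 10^-19 ft·lbf.
So 5.1008 × 1.18170 × 10^-19 ≈ 6.028 × 10^-19 ft·lbf.

6.028 × 10^-19 foot-pounds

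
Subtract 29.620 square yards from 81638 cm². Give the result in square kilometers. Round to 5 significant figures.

-1.6602e-5 km²

81638 cm² = 8.16380e-6 km² and 29.620 yd² = 2.47661e-5 km².
8.16380e-6 − 2.47661e-5 ≈ -1.6602e-5 km².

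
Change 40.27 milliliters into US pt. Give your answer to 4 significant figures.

0.08511 US pints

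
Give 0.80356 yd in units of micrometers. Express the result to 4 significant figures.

1 yard = 914400 μm.
0.80356 × 914400 ≈ 734800 μm.

734800 μm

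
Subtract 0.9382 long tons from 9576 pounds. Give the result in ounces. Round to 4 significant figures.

119600 ounces

9576 lb = 153216 oz and 0.9382 long ton = 33625.1 oz.
153216 − 33625.1 ≈ 119600 oz.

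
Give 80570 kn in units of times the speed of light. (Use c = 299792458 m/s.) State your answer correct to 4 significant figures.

1 knot = 1.71600e-9 times the speed of light.
Then 80570 × 1.71600e-9 ≈ 0.0001383 c.

0.0001383 c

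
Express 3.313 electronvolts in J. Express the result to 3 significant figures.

5.31e-19 joules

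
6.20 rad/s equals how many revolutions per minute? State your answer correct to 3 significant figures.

1 rad/s = 9.54930 revolutions per minute.
So 6.20 × 9.54930 ≈ 59.2 rpm.

59.2 rpm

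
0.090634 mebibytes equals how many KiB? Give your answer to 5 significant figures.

92.809 KiB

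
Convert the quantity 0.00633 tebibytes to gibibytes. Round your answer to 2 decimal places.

6.48 gibibytes

1 TiB = 1024.00 GiB.
0.00633 × 1024.00 ≈ 6.48 GiB.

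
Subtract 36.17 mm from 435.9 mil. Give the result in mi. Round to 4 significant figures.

-1.560 × 10^-5 miles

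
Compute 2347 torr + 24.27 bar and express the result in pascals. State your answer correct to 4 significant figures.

2.740 × 10^6 pascals

2347 torr = 312908 Pa and 24.27 bar = 2.42700 × 10^6 Pa.
312908 + 2.42700 × 10^6 ≈ 2.740 × 10^6 Pa.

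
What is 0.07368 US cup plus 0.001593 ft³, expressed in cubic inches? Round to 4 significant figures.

0.07368 US cup = 1.063755 in³ and 0.001593 ft³ = 2.752704 in³.
1.063755 + 2.752704 ≈ 3.816 in³.

3.816 in³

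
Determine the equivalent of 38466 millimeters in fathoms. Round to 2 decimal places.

21.03 fathom

1 millimeter = 0.000546807 fathom.
38466 × 0.000546807 ≈ 21.03 fathom.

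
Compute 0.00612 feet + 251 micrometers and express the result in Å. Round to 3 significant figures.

2.12e+7 angstroms

0.00612 ft = 1.86538e+7 Å and 251 μm = 2.51000e+6 Å.
1.86538e+7 + 2.51000e+6 ≈ 2.12e+7 Å.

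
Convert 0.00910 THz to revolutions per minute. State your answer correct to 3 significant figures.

5.46 × 10^11 rpm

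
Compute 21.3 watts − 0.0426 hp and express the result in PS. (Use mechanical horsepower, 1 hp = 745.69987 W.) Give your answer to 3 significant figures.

21.3 W = 0.0289599 PS and 0.0426 hp = 0.0431908 PS.
0.0289599 − 0.0431908 ≈ -0.0142 PS.

-0.0142 metric horsepower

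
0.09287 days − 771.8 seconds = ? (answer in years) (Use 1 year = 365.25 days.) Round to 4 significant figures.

0.0002298 yr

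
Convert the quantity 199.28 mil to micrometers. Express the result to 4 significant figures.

5062 μm

1 mil = 25.4000 micrometers.
199.28 × 25.4000 ≈ 5062 μm.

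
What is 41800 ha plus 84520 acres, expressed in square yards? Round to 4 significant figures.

41800 ha = 4.99924e+8 yd² and 84520 acre = 4.09077e+8 yd².
4.99924e+8 + 4.09077e+8 ≈ 9.090e+8 yd².

9.090e+8 yd²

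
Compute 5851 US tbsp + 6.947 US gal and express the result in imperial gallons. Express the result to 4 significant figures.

5851 US tbsp = 19.0312 imp gal and 6.947 US gal = 5.78459 imp gal.
19.0312 + 5.78459 ≈ 24.82 imp gal.

24.82 imperial gallons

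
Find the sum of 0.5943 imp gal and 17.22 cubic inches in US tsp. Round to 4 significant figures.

0.5943 imp gal = 548.140 US tsp and 17.22 in³ = 57.2509 US tsp.
548.140 + 57.2509 ≈ 605.4 US tsp.

605.4 US tsp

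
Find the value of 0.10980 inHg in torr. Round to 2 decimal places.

1 inch of mercury = 25.4000 torr.
Thus 0.10980 × 25.4000 ≈ 2.79 torr.

2.79 torr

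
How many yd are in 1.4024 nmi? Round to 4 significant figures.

1 nautical mile = 2025.37 yards.
So 1.4024 × 2025.37 ≈ 2840 yd.

2840 yards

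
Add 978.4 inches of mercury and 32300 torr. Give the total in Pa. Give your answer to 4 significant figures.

7.620 × 10^6 Pa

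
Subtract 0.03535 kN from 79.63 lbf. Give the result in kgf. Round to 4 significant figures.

32.51 kgf

79.63 lbf = 36.1196 kgf and 0.03535 kN = 3.60470 kgf.
36.1196 − 3.60470 ≈ 32.51 kgf.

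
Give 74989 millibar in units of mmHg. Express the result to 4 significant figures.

56250 mmHg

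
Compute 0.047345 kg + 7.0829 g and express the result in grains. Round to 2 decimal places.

839.95 gr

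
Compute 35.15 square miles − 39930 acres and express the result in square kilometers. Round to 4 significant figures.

35.15 mi² = 91.0381 km² and 39930 acre = 161.591 km².
91.0381 − 161.591 ≈ -70.55 km².

-70.55 square kilometers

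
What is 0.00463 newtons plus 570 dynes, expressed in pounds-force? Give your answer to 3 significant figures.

0.00463 N = 0.00104087 lbf and 570 dyn = 0.00128141 lbf.
0.00104087 + 0.00128141 ≈ 0.00232 lbf.

0.00232 pounds-force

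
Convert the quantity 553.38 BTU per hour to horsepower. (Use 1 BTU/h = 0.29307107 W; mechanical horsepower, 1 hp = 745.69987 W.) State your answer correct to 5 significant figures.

1 BTU per hour = 0.000393015 hp.
553.38 × 0.000393015 ≈ 0.21749 hp.

0.21749 hp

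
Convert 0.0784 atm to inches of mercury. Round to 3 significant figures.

1 atm = 29.9213 inches of mercury.
So 0.0784 × 29.9213 ≈ 2.35 inHg.

2.35 inHg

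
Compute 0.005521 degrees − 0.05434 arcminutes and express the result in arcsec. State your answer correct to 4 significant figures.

0.005521 ° = 19.8756 arcsec and 0.05434 arcmin = 3.26040 arcsec.
19.8756 − 3.26040 ≈ 16.62 arcsec.

16.62 arcsec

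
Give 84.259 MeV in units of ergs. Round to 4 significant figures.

1 megaelectronvolt = 1.60218e-6 ergs.
So 84.259 × 1.60218e-6 ≈ 0.0001350 erg.

0.0001350 ergs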